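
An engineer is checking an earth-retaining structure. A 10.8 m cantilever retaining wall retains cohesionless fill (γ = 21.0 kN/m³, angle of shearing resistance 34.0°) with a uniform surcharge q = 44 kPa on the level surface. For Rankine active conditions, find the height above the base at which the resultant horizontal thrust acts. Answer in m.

K_a = 0.2827.
Triangular part P₁ = ½K_aγH² = 346.2 at H/3 = 3.600 m; rectangular part P₂ = K_a q H = 134.3 at H/2 = 5.400 m.
ȳ = (P₁·3.600 + P₂·5.400)/(P₁+P₂) = 4.103 m.

4.10 m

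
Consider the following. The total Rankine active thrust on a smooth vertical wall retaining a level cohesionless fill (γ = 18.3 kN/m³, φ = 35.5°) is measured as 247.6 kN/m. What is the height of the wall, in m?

K_a = 0.2653. P_a = ½ K_a γ H² ⇒ H = √(2P_a/(K_a γ)).
H = √(2×247.6/(0.2653×18.3)) = 10.10 m.

10.1 m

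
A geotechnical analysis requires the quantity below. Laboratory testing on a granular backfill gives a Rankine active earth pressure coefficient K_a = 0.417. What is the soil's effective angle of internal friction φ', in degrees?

K_a = tan²(45° − φ/2) ⇒ 45° − φ/2 = arctan(√0.417) = 32.85°.
φ = 2(45° − 32.85°) = 24.29°.

24.3°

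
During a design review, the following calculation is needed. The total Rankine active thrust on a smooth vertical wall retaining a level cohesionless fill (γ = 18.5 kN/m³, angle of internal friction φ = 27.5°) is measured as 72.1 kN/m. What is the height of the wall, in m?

K_a = 0.3682. P_a = ½ K_a γ H² ⇒ H = √(2P_a/(K_a γ)).
H = √(2×72.1/(0.3682×18.5)) = 4.601 m.

4.60 m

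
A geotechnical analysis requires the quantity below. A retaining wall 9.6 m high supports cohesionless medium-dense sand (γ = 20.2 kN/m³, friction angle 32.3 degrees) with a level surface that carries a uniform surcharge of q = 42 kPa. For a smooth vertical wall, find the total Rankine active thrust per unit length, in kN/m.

K_a = tan²(45° − φ/2) = 0.3035.
Soil triangle: ½ K_a γ H² = 0.5×0.3035×20.2×9.6² = 282.5 kN/m.
Surcharge rectangle: K_a q H = 0.3035×42×9.6 = 122.4 kN/m.
Total = 282.5 + 122.4 = 404.8 kN/m.

405 kN/m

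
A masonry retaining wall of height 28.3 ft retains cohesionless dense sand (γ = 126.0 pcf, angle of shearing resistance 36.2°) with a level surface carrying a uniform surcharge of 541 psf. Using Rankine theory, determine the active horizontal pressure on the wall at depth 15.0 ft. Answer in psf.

626 psf

K_a = (1 − sin φ)/(1 + sin φ) = 0.2574.
σ_v = γz + q = 126.0 × 15.0 + 541 = 2431 psf.
σ_h = K_a σ_v = 0.2574 × 2431 = 625.7 psf.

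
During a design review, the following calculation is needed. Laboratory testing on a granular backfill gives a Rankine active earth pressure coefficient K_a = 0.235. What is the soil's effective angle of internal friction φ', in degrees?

K_a = tan²(45° − φ/2) ⇒ 45° − φ/2 = arctan(√0.235) = 25.86°.
φ = 2(45° − 25.86°) = 38.27°.

38.3°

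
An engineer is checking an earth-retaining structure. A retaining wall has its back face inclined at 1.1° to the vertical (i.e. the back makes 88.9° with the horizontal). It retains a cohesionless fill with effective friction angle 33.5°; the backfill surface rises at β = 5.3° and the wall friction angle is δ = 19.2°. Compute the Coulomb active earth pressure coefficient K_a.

K_a = sin²(α+φ) / [sin²α · sin(α−δ) · (1 + √{sin(φ+δ)sin(φ−β) / (sin(α−δ)sin(α+β))})²].
With α = 88.9°, φ = 33.5°, δ = 19.2°, β = 5.3°: K_a = 0.2848.

0.285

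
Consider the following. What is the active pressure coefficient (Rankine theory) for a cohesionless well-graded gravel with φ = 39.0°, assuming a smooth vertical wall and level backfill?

K_a = (1 − sin φ)/(1 + sin φ) = (1 − sin 39.0°)/(1 + sin 39.0°) = 0.2275.

0.228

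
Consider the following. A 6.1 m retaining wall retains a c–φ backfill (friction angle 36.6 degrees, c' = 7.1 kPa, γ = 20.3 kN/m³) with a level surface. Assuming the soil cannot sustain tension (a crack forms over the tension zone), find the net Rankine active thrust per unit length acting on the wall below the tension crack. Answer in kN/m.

56.9 kN/m

K_a = 0.2530; √K_a = 0.5029.
Tension-crack depth z_c = 2c/(γ√K_a) = 2×7.1/(20.3×0.5029) = 1.391 m.
σ_a at base = K_a γ H − 2c√K_a = 0.2530×20.3×6.1 − 2×7.1×0.5029 = 24.18 kPa.
P_a = ½ × 24.18 × (H − z_c) = 0.5×24.18×4.709 = 56.94 kN/m.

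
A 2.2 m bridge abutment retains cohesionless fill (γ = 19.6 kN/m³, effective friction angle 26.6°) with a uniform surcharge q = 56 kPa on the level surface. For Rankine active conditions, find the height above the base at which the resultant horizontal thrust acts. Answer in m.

0.998 m

K_a = 0.3814.
Triangular part P₁ = ½K_aγH² = 18.09 at H/3 = 0.7333 m; rectangular part P₂ = K_a q H = 46.99 at H/2 = 1.100 m.
ȳ = (P₁·0.7333 + P₂·1.100)/(P₁+P₂) = 0.9981 m.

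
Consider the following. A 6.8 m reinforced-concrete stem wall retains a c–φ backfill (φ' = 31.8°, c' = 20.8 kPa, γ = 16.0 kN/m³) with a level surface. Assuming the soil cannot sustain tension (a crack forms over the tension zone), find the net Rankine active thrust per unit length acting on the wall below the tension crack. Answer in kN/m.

11.2 kN/m

K_a = 0.3098; √K_a = 0.5566.
Tension-crack depth z_c = 2c/(γ√K_a) = 2×20.8/(16.0×0.5566) = 4.671 m.
σ_a at base = K_a γ H − 2c√K_a = 0.3098×16.0×6.8 − 2×20.8×0.5566 = 10.55 kPa.
P_a = ½ × 10.55 × (H − z_c) = 0.5×10.55×2.129 = 11.23 kN/m.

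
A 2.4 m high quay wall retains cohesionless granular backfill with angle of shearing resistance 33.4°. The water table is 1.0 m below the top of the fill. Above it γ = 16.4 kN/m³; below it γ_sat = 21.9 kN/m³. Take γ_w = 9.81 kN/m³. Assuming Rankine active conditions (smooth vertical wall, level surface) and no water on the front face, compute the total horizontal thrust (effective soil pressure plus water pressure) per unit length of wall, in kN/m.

22.1 kN/m

K_a = tan²(45° − φ/2) = 0.2899.
γ' = 21.9 − 9.81 = 12.09 kN/m³. Depth below WT = 1.4 m.
σ'_h at WT = K_a γ d_w = 4.755 kPa; at base = 4.755 + K_a γ' × 1.4 = 9.662 kPa.
P₁ (0–1.0 m) = ½×4.755×1.0 = 2.377. P₂ (1.0–2.4 m) = ½(4.755+9.662)×1.4 = 10.09.
P_w = ½ γ_w h₂² = 0.5×9.81×1.4² = 9.614. Total = 2.377+10.09+9.614 = 22.08 kN/m.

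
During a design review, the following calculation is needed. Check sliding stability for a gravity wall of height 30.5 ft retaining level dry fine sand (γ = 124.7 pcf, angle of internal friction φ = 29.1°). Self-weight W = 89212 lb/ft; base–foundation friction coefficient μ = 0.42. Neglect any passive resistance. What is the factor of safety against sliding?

1.87

K_a = tan²(45° − 29.1°/2) = 0.3456.
P_a = ½K_aγH² = 0.5×0.3456×124.7×30.5² = 20040 lb/ft, acting at H/3 = 10.17 ft above the base.
FS_sliding = μW / P_a = 0.42×89212 / 20040 = 1.869.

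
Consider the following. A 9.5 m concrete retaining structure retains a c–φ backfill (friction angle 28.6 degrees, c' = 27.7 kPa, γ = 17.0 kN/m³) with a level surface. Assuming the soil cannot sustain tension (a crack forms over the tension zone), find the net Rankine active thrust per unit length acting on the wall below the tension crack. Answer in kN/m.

K_a = 0.3525; √K_a = 0.5938.
Tension-crack depth z_c = 2c/(γ√K_a) = 2×27.7/(17.0×0.5938) = 5.488 m.
σ_a at base = K_a γ H − 2c√K_a = 0.3525×17.0×9.5 − 2×27.7×0.5938 = 24.04 kPa.
P_a = ½ × 24.04 × (H − z_c) = 0.5×24.04×4.012 = 48.22 kN/m.

48.2 kN/m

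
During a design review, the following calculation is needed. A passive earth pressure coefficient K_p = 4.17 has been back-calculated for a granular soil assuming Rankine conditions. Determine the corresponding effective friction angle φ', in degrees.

37.8°

K_p = (1+sin φ)/(1−sin φ) ⇒ sin φ = (K_p − 1)/(K_p + 1) = 0.6132.
φ = arcsin(0.6132) = 37.82°.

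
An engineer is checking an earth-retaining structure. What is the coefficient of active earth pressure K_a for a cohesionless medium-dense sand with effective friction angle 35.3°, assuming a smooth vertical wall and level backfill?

K_a = tan²(45° − φ/2) = tan²(27.35°) = 0.2675.

0.268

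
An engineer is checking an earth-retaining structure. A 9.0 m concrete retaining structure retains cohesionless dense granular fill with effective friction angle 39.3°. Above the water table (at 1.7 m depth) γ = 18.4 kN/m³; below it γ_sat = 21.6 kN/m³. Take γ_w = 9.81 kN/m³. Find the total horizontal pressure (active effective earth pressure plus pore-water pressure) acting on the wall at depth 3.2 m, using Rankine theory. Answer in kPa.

K_a = (1 − sin φ)/(1 + sin φ) = 0.2245.
γ' = 21.6 − 9.81 = 11.79 kN/m³.
Effective vertical stress at 3.2 m: σ'_v = 18.4×1.7 + 11.79×1.50 = 48.97 kPa.
σ'_h = K_a σ'_v = 0.2245 × 48.97 = 10.99 kPa; u = γ_w × 1.50 = 14.72 kPa.
Total σ_h = 10.99 + 14.72 = 25.71 kPa.

25.7 kPa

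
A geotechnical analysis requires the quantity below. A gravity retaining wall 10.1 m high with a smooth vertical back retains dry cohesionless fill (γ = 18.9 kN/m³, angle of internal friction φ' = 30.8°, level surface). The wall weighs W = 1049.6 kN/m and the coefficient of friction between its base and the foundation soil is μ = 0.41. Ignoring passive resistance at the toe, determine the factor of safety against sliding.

K_a = tan²(45° − 30.8°/2) = 0.3227.
P_a = ½K_aγH² = 0.5×0.3227×18.9×10.1² = 311.1 kN/m, acting at H/3 = 3.367 m above the base.
FS_sliding = μW / P_a = 0.41×1049.6 / 311.1 = 1.383.

1.38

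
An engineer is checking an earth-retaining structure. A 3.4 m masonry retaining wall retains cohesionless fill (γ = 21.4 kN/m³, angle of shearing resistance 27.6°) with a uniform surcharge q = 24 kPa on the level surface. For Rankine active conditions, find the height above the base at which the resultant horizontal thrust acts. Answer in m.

K_a = 0.3668.
Triangular part P₁ = ½K_aγH² = 45.37 at H/3 = 1.133 m; rectangular part P₂ = K_a q H = 29.93 at H/2 = 1.700 m.
ȳ = (P₁·1.133 + P₂·1.700)/(P₁+P₂) = 1.359 m.

1.36 m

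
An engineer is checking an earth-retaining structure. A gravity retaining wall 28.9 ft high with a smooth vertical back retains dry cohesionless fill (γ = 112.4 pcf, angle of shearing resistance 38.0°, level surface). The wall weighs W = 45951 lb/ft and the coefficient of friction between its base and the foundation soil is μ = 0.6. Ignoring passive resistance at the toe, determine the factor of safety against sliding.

2.47

K_a = tan²(45° − 38.0°/2) = 0.2379.
P_a = ½K_aγH² = 0.5×0.2379×112.4×28.9² = 11170 lb/ft, acting at H/3 = 9.633 ft above the base.
FS_sliding = μW / P_a = 0.6×45951 / 11170 = 2.469.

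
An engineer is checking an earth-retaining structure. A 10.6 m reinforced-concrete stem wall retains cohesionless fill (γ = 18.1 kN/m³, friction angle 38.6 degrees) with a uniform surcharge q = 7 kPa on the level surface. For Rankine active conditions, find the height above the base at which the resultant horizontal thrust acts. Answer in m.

K_a = 0.2316.
Triangular part P₁ = ½K_aγH² = 235.5 at H/3 = 3.533 m; rectangular part P₂ = K_a q H = 17.19 at H/2 = 5.300 m.
ȳ = (P₁·3.533 + P₂·5.300)/(P₁+P₂) = 3.653 m.

3.65 m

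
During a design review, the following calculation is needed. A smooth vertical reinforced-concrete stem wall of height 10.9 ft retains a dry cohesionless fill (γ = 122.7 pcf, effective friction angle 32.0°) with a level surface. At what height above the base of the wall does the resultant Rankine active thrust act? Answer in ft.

K_a = 0.3073.
The pressure distribution is triangular, so the resultant acts at H/3 above the base = 10.9/3 = 3.633 ft.

3.63 ft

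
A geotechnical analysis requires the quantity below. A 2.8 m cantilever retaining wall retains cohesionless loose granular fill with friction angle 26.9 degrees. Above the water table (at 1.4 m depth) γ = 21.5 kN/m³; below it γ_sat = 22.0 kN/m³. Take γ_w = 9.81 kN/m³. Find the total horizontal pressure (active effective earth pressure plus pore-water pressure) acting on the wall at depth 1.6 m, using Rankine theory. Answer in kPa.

14.2 kPa

K_a = (1 − sin φ)/(1 + sin φ) = 0.3770.
γ' = 22.0 − 9.81 = 12.19 kN/m³.
Effective vertical stress at 1.6 m: σ'_v = 21.5×1.4 + 12.19×0.200 = 32.54 kPa.
σ'_h = K_a σ'_v = 0.3770 × 32.54 = 12.27 kPa; u = γ_w × 0.200 = 1.962 kPa.
Total σ_h = 12.27 + 1.962 = 14.23 kPa.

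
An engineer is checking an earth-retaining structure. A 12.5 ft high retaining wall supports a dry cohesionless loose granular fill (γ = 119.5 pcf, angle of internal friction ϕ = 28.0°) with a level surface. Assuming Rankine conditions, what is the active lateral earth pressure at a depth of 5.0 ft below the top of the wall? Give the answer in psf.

K_a = (1 − sin φ)/(1 + sin φ) = 0.3610.
σ_h = K_a γ z = 0.3610 × 119.5 × 5.0 = 215.7 psf.

216 psf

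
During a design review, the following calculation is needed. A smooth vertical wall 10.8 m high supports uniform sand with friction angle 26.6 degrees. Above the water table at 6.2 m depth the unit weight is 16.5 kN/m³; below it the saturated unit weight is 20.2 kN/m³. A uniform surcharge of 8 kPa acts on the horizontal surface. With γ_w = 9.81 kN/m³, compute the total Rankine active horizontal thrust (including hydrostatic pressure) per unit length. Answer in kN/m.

479 kN/m

K_a = tan²(45° − φ/2) = 0.3814.
γ' = 20.2 − 9.81 = 10.39 kN/m³. h₂ = H − d_w = 4.6 m.
σ'_h: at surface K_a·q = 3.052; at WT K_a(q+γd_w) = 42.07; at base K_a(q+γd_w+γ'h₂) = 60.30 kPa.
P₁ = ½(3.052+42.07)×6.2 = 139.9; P₂ = ½(42.07+60.30)×4.6 = 235.5; P_w = ½γ_w h₂² = 103.8.
Total = 139.9+235.5+103.8 = 479.1 kN/m.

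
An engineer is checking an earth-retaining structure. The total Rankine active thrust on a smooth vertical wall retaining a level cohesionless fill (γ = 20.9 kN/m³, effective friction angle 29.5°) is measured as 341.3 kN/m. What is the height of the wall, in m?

9.80 m

K_a = 0.3401. P_a = ½ K_a γ H² ⇒ H = √(2P_a/(K_a γ)).
H = √(2×341.3/(0.3401×20.9)) = 9.800 m.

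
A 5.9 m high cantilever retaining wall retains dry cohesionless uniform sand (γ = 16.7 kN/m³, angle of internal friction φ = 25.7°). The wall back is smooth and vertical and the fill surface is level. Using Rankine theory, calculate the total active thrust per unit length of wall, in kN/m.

K_a = tan²(45° − φ/2) = 0.3950.
P_a = ½ K_a γ H² = 0.5 × 0.3950 × 16.7 × 5.9² = 114.8 kN/m.

115 kN/m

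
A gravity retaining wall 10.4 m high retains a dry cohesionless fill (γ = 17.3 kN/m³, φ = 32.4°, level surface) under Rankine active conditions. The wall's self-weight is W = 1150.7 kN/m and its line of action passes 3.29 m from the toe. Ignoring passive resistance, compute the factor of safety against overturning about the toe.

K_a = tan²(45° − 32.4°/2) = 0.3022.
P_a = ½K_aγH² = 0.5×0.3022×17.3×10.4² = 282.8 kN/m, acting at H/3 = 3.467 m above the base.
Overturning moment M_o = P_a × H/3 = 282.8 × 3.467 = 980.2.
Resisting moment M_r = W × 3.29 = 1150.7 × 3.29 = 3786.
FS_overturning = M_r/M_o = 3786/980.2 = 3.862.

3.86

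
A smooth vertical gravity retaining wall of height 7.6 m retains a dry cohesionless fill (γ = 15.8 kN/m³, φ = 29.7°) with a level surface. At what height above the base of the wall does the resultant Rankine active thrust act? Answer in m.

2.53 m

K_a = 0.3374.
The pressure distribution is triangular, so the resultant acts at H/3 above the base = 7.6/3 = 2.533 m.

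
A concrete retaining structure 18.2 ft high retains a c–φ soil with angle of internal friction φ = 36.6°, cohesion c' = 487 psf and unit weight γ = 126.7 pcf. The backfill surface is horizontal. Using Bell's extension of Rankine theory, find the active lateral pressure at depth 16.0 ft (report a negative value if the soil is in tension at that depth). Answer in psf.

22.9 psf

K_a = (1 − sin φ)/(1 + sin φ) = 0.2530.
σ_a = K_a γ z − 2c√K_a = 0.2530×126.7×16.0 − 2×487×0.5029 = 22.92 psf.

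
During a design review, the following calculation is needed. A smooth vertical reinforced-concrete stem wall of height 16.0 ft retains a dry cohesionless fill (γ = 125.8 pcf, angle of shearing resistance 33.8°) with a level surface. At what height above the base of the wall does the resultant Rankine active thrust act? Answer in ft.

5.33 ft

K_a = 0.2851.
The pressure distribution is triangular, so the resultant acts at H/3 above the base = 16.0/3 = 5.333 ft.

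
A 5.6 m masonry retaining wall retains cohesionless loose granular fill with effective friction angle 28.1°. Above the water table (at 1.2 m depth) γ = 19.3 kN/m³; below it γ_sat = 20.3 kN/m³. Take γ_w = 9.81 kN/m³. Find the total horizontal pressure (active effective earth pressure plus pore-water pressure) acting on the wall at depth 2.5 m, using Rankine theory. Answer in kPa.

K_a = (1 − sin φ)/(1 + sin φ) = 0.3596.
γ' = 20.3 − 9.81 = 10.49 kN/m³.
Effective vertical stress at 2.5 m: σ'_v = 19.3×1.2 + 10.49×1.30 = 36.80 kPa.
σ'_h = K_a σ'_v = 0.3596 × 36.80 = 13.23 kPa; u = γ_w × 1.30 = 12.75 kPa.
Total σ_h = 13.23 + 12.75 = 25.99 kPa.

26.0 kPa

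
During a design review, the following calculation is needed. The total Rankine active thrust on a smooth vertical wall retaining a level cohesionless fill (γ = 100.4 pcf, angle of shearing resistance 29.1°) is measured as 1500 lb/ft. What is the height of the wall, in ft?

9.30 ft

K_a = 0.3456. P_a = ½ K_a γ H² ⇒ H = √(2P_a/(K_a γ)).
H = √(2×1500/(0.3456×100.4)) = 9.298 ft.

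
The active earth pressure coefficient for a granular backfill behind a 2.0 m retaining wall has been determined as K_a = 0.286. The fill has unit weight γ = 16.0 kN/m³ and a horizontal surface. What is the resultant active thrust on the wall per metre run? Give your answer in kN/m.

9.15 kN/m

P = ½ K_a γ H² = 0.5 × 0.286 × 16.0 × 2.0² = 9.152 kN/m.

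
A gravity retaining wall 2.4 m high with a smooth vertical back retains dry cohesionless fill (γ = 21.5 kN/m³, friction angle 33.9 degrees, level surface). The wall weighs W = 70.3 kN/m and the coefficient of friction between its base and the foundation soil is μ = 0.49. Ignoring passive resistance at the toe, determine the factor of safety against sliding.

1.96

K_a = tan²(45° − 33.9°/2) = 0.2839.
P_a = ½K_aγH² = 0.5×0.2839×21.5×2.4² = 17.58 kN/m, acting at H/3 = 0.8000 m above the base.
FS_sliding = μW / P_a = 0.49×70.3 / 17.58 = 1.959.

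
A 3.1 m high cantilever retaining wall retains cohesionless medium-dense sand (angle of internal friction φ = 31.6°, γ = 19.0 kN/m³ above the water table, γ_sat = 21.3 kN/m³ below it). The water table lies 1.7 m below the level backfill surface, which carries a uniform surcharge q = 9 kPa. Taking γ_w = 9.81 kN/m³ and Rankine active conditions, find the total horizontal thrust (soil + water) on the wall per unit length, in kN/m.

44.5 kN/m

K_a = tan²(45° − φ/2) = 0.3123.
γ' = 21.3 − 9.81 = 11.49 kN/m³. h₂ = H − d_w = 1.4 m.
σ'_h: at surface K_a·q = 2.811; at WT K_a(q+γd_w) = 12.90; at base K_a(q+γd_w+γ'h₂) = 17.92 kPa.
P₁ = ½(2.811+12.90)×1.7 = 13.35; P₂ = ½(12.90+17.92)×1.4 = 21.58; P_w = ½γ_w h₂² = 9.614.
Total = 13.35+21.58+9.614 = 44.55 kN/m.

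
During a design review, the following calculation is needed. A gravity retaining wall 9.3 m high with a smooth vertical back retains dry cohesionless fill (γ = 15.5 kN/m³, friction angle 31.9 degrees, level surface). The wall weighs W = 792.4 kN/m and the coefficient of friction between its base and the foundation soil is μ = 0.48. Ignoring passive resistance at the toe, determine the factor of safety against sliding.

K_a = tan²(45° − 31.9°/2) = 0.3085.
P_a = ½K_aγH² = 0.5×0.3085×15.5×9.3² = 206.8 kN/m, acting at H/3 = 3.100 m above the base.
FS_sliding = μW / P_a = 0.48×792.4 / 206.8 = 1.839.

1.84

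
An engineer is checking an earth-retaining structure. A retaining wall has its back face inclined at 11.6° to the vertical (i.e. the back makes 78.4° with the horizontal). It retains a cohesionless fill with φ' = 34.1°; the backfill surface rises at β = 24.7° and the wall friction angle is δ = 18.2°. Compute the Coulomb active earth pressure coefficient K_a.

K_a = sin²(α+φ) / [sin²α · sin(α−δ) · (1 + √{sin(φ+δ)sin(φ−β) / (sin(α−δ)sin(α+β))})²].
With α = 78.4°, φ = 34.1°, δ = 18.2°, β = 24.7°: K_a = 0.5298.

0.530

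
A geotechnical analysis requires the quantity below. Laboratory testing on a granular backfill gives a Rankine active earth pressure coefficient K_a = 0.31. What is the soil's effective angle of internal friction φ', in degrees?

K_a = tan²(45° − φ/2) ⇒ 45° − φ/2 = arctan(√0.31) = 29.11°.
φ = 2(45° − 29.11°) = 31.78°.

31.8°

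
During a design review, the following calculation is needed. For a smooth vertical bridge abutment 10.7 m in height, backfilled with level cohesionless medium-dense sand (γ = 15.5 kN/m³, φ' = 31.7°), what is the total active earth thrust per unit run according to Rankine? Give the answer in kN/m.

276 kN/m

K_a = tan²(45° − φ/2) = 0.3111.
P_a = ½ K_a γ H² = 0.5 × 0.3111 × 15.5 × 10.7² = 276.0 kN/m.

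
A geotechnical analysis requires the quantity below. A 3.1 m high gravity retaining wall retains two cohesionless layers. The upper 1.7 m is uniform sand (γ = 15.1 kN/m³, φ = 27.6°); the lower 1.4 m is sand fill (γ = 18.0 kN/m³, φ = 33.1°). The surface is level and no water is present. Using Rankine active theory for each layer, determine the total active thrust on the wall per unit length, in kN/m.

23.7 kN/m

K_a1 = tan²(45°−27.6°/2) = 0.3668; K_a2 = tan²(45°−33.1°/2) = 0.2936.
Layer 1: σ at base = K_a1 γ₁ h₁ = 9.415 kPa; P₁ = ½×9.415×1.7 = 8.003.
Layer 2: σ_v at top = γ₁h₁ = 25.67; σ_h top = K_a2×25.67 = 7.536; σ_h base = K_a2×(25.67+18.0×1.4) = 14.93.
P₂ = ½(7.536+14.93)×1.4 = 15.73. Total P_a = 8.003+15.73 = 23.73 kN/m.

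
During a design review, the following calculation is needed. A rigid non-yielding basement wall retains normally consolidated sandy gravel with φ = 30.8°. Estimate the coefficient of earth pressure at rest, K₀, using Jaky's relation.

K₀ = 1 − sin φ' = 1 − sin 30.8° = 0.4880.

0.488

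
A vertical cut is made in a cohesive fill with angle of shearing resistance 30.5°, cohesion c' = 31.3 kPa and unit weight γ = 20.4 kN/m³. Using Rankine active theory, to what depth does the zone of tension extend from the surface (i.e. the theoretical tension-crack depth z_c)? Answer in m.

5.37 m

K_a = tan²(45° − 30.5°/2) = 0.3267; √K_a = 0.5715.
The active pressure is zero where K_a γ z = 2c√K_a, so z_c = 2c/(γ√K_a) = 2×31.3/(20.4×0.5715) = 5.369 m.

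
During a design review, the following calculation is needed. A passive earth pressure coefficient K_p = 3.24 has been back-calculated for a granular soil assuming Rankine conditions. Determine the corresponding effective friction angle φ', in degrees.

K_p = (1+sin φ)/(1−sin φ) ⇒ sin φ = (K_p − 1)/(K_p + 1) = 0.5283.
φ = arcsin(0.5283) = 31.89°.

31.9°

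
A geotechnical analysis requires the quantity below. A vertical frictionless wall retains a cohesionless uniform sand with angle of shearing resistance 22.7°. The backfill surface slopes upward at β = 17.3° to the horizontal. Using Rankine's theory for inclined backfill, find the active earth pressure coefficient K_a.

0.564

K_a = cos β · (cos β − √(cos²β − cos²φ)) / (cos β + √(cos²β − cos²φ)).
cos β = 0.9548, cos φ = 0.9225, √(cos²β − cos²φ) = 0.2460.
K_a = 0.9548 × (0.9548 − 0.2460)/(0.9548 + 0.2460) = 0.5636.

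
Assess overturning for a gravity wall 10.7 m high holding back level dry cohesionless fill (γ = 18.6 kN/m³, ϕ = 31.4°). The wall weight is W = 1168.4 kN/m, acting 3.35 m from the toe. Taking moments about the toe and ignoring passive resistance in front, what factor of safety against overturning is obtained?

3.27

K_a = tan²(45° − 31.4°/2) = 0.3149.
P_a = ½K_aγH² = 0.5×0.3149×18.6×10.7² = 335.3 kN/m, acting at H/3 = 3.567 m above the base.
Overturning moment M_o = P_a × H/3 = 335.3 × 3.567 = 1196.
Resisting moment M_r = W × 3.35 = 1168.4 × 3.35 = 3914.
FS_overturning = M_r/M_o = 3914/1196 = 3.273.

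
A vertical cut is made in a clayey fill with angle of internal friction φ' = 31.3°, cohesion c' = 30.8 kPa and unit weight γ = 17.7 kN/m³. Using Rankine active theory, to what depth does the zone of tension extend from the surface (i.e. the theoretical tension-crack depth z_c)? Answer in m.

K_a = tan²(45° − 31.3°/2) = 0.3162; √K_a = 0.5623.
The active pressure is zero where K_a γ z = 2c√K_a, so z_c = 2c/(γ√K_a) = 2×30.8/(17.7×0.5623) = 6.189 m.

6.19 m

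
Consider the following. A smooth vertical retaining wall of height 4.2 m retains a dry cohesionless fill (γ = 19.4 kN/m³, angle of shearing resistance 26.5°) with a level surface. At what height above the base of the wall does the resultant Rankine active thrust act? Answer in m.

K_a = 0.3829.
The pressure distribution is triangular, so the resultant acts at H/3 above the base = 4.2/3 = 1.400 m.

1.40 m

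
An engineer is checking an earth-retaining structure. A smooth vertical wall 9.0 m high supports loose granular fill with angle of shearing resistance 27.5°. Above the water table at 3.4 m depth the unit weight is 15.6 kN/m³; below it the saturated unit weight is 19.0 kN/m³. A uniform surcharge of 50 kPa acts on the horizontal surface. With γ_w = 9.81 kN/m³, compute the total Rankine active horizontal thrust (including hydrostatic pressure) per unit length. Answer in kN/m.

K_a = tan²(45° − φ/2) = 0.3682.
γ' = 19.0 − 9.81 = 9.190 kN/m³. h₂ = H − d_w = 5.6 m.
σ'_h: at surface K_a·q = 18.41; at WT K_a(q+γd_w) = 37.94; at base K_a(q+γd_w+γ'h₂) = 56.89 kPa.
P₁ = ½(18.41+37.94)×3.4 = 95.80; P₂ = ½(37.94+56.89)×5.6 = 265.5; P_w = ½γ_w h₂² = 153.8.
Total = 95.80+265.5+153.8 = 515.2 kN/m.

515 kN/m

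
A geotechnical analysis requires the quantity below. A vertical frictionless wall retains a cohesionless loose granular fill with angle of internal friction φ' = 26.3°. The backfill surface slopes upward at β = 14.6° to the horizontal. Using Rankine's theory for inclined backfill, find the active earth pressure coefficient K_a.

0.438

K_a = cos β · (cos β − √(cos²β − cos²φ)) / (cos β + √(cos²β − cos²φ)).
cos β = 0.9677, cos φ = 0.8965, √(cos²β − cos²φ) = 0.3644.
K_a = 0.9677 × (0.9677 − 0.3644)/(0.9677 + 0.3644) = 0.4383.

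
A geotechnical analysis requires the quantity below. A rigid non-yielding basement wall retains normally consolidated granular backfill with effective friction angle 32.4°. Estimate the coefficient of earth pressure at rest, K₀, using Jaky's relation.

0.464

K₀ = 1 − sin φ' = 1 − sin 32.4° = 0.4642.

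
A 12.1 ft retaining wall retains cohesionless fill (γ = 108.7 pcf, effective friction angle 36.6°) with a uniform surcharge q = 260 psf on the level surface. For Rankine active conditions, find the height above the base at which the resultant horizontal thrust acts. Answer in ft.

K_a = 0.2530.
Triangular part P₁ = ½K_aγH² = 2013 at H/3 = 4.033 ft; rectangular part P₂ = K_a q H = 795.8 at H/2 = 6.050 ft.
ȳ = (P₁·4.033 + P₂·6.050)/(P₁+P₂) = 4.605 ft.

4.60 ft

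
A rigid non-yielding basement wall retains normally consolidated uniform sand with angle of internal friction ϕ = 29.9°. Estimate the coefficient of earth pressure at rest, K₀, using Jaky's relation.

K₀ = 1 − sin φ' = 1 − sin 29.9° = 0.5015.

0.502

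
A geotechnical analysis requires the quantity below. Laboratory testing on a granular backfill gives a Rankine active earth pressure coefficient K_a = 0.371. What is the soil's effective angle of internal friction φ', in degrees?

27.3°

K_a = tan²(45° − φ/2) ⇒ 45° − φ/2 = arctan(√0.371) = 31.35°.
φ = 2(45° − 31.35°) = 27.31°.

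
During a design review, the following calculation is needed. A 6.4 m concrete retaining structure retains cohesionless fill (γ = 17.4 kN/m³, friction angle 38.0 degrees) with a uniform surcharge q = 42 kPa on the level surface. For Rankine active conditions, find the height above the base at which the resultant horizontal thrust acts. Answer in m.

K_a = 0.2379.
Triangular part P₁ = ½K_aγH² = 84.77 at H/3 = 2.133 m; rectangular part P₂ = K_a q H = 63.94 at H/2 = 3.200 m.
ȳ = (P₁·2.133 + P₂·3.200)/(P₁+P₂) = 2.592 m.

2.59 m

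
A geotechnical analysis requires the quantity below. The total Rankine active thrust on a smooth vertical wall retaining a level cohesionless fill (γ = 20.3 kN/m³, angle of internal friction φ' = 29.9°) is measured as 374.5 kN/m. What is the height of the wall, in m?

10.5 m

K_a = 0.3347. P_a = ½ K_a γ H² ⇒ H = √(2P_a/(K_a γ)).
H = √(2×374.5/(0.3347×20.3)) = 10.50 m.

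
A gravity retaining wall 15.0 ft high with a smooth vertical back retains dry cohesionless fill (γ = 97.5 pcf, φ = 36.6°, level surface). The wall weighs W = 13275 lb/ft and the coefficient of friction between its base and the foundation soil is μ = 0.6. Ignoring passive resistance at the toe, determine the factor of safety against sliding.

K_a = tan²(45° − 36.6°/2) = 0.2530.
P_a = ½K_aγH² = 0.5×0.2530×97.5×15.0² = 2775 lb/ft, acting at H/3 = 5.000 ft above the base.
FS_sliding = μW / P_a = 0.6×13275 / 2775 = 2.871.

2.87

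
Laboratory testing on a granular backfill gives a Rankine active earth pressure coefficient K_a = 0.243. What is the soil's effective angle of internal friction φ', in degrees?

K_a = tan²(45° − φ/2) ⇒ 45° − φ/2 = arctan(√0.243) = 26.24°.
φ = 2(45° − 26.24°) = 37.52°.

37.5°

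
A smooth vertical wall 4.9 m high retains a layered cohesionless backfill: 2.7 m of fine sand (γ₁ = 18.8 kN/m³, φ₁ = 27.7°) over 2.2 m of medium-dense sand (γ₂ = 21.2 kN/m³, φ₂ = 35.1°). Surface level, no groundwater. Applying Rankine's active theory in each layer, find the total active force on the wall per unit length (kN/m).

69.0 kN/m

K_a1 = tan²(45°−27.7°/2) = 0.3653; K_a2 = tan²(45°−35.1°/2) = 0.2698.
Layer 1: σ at base = K_a1 γ₁ h₁ = 18.54 kPa; P₁ = ½×18.54×2.7 = 25.03.
Layer 2: σ_v at top = γ₁h₁ = 50.76; σ_h top = K_a2×50.76 = 13.70; σ_h base = K_a2×(50.76+21.2×2.2) = 26.28.
P₂ = ½(13.70+26.28)×2.2 = 43.98. Total P_a = 25.03+43.98 = 69.01 kN/m.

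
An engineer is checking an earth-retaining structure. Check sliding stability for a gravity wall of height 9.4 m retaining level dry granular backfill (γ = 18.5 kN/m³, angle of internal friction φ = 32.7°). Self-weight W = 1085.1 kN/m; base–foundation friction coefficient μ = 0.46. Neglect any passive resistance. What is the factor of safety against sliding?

2.05

K_a = tan²(45° − 32.7°/2) = 0.2985.
P_a = ½K_aγH² = 0.5×0.2985×18.5×9.4² = 244.0 kN/m, acting at H/3 = 3.133 m above the base.
FS_sliding = μW / P_a = 0.46×1085.1 / 244.0 = 2.046.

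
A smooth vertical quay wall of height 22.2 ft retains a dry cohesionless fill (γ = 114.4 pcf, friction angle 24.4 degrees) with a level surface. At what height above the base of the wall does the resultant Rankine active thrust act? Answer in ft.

7.40 ft

K_a = 0.4153.
The pressure distribution is triangular, so the resultant acts at H/3 above the base = 22.2/3 = 7.400 ft.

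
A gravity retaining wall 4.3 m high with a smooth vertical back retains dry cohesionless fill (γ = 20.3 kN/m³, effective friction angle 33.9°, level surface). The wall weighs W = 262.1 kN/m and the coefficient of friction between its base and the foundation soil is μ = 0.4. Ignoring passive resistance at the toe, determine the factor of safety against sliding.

1.97

K_a = tan²(45° − 33.9°/2) = 0.2839.
P_a = ½K_aγH² = 0.5×0.2839×20.3×4.3² = 53.28 kN/m, acting at H/3 = 1.433 m above the base.
FS_sliding = μW / P_a = 0.4×262.1 / 53.28 = 1.968.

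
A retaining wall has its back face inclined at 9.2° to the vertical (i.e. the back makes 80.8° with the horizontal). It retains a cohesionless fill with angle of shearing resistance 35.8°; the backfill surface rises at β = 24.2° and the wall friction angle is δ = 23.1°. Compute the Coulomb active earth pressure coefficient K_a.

0.456

K_a = sin²(α+φ) / [sin²α · sin(α−δ) · (1 + √{sin(φ+δ)sin(φ−β) / (sin(α−δ)sin(α+β))})²].
With α = 80.8°, φ = 35.8°, δ = 23.1°, β = 24.2°: K_a = 0.4559.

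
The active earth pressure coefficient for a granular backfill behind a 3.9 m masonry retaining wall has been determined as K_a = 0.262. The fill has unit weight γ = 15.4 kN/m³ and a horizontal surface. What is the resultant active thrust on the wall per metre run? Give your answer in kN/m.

30.7 kN/m

P = ½ K_a γ H² = 0.5 × 0.262 × 15.4 × 3.9² = 30.68 kN/m.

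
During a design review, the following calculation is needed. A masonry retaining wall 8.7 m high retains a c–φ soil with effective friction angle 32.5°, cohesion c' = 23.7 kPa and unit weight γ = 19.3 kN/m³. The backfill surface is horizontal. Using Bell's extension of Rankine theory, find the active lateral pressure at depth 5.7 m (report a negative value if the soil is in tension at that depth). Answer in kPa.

7.11 kPa

K_a = (1 − sin φ)/(1 + sin φ) = 0.3010.
σ_a = K_a γ z − 2c√K_a = 0.3010×19.3×5.7 − 2×23.7×0.5486 = 7.107 kPa.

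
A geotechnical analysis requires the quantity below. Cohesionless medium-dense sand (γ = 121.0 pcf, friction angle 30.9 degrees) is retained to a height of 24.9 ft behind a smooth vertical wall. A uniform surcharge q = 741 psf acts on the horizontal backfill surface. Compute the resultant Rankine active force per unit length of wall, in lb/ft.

K_a = tan²(45° − φ/2) = 0.3214.
Soil triangle: ½ K_a γ H² = 0.5×0.3214×121.0×24.9² = 12060 lb/ft.
Surcharge rectangle: K_a q H = 0.3214×741×24.9 = 5930 lb/ft.
Total = 12060 + 5930 = 17990 lb/ft.

18000 lb/ft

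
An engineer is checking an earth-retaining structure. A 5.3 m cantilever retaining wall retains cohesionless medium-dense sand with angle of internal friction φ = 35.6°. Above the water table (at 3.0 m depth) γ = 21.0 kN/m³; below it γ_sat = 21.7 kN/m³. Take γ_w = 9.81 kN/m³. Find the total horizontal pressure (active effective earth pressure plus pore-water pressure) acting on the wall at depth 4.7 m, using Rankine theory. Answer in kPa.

K_a = (1 − sin φ)/(1 + sin φ) = 0.2641.
γ' = 21.7 − 9.81 = 11.89 kN/m³.
Effective vertical stress at 4.7 m: σ'_v = 21.0×3.0 + 11.89×1.70 = 83.21 kPa.
σ'_h = K_a σ'_v = 0.2641 × 83.21 = 21.98 kPa; u = γ_w × 1.70 = 16.68 kPa.
Total σ_h = 21.98 + 16.68 = 38.66 kPa.

38.7 kPa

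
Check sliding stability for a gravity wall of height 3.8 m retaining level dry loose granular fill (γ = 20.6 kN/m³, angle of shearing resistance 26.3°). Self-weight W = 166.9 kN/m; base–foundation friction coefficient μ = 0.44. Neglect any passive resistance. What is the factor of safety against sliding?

K_a = tan²(45° − 26.3°/2) = 0.3859.
P_a = ½K_aγH² = 0.5×0.3859×20.6×3.8² = 57.40 kN/m, acting at H/3 = 1.267 m above the base.
FS_sliding = μW / P_a = 0.44×166.9 / 57.40 = 1.279.

1.28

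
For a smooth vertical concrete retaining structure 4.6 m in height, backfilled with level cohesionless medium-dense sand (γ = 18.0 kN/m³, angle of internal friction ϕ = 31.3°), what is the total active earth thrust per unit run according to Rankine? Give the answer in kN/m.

60.2 kN/m

K_a = tan²(45° − φ/2) = 0.3162.
P_a = ½ K_a γ H² = 0.5 × 0.3162 × 18.0 × 4.6² = 60.22 kN/m.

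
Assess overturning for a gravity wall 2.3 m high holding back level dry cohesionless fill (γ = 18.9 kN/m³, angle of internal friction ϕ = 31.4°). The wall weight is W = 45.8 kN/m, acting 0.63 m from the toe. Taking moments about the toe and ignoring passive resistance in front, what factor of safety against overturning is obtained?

K_a = tan²(45° − 31.4°/2) = 0.3149.
P_a = ½K_aγH² = 0.5×0.3149×18.9×2.3² = 15.74 kN/m, acting at H/3 = 0.7667 m above the base.
Overturning moment M_o = P_a × H/3 = 15.74 × 0.7667 = 12.07.
Resisting moment M_r = W × 0.63 = 45.8 × 0.63 = 28.85.
FS_overturning = M_r/M_o = 28.85/12.07 = 2.391.

2.39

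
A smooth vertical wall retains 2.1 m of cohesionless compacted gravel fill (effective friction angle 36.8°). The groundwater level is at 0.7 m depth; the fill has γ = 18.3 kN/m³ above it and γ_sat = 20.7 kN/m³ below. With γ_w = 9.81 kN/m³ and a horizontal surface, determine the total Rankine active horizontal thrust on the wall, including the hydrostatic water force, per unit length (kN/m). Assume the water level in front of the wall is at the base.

17.9 kN/m

K_a = tan²(45° − φ/2) = 0.2508.
γ' = 20.7 − 9.81 = 10.89 kN/m³. Depth below WT = 1.4 m.
σ'_h at WT = K_a γ d_w = 3.212 kPa; at base = 3.212 + K_a γ' × 1.4 = 7.035 kPa.
P₁ (0–0.7 m) = ½×3.212×0.7 = 1.124. P₂ (0.7–2.1 m) = ½(3.212+7.035)×1.4 = 7.173.
P_w = ½ γ_w h₂² = 0.5×9.81×1.4² = 9.614. Total = 1.124+7.173+9.614 = 17.91 kN/m.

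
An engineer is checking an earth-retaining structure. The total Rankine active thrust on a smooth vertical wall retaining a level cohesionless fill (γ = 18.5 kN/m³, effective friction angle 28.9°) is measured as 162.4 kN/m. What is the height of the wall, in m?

K_a = 0.3484. P_a = ½ K_a γ H² ⇒ H = √(2P_a/(K_a γ)).
H = √(2×162.4/(0.3484×18.5)) = 7.099 m.

7.10 m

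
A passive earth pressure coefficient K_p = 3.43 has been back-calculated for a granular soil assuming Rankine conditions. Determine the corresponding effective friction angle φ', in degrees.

33.3°

K_p = (1+sin φ)/(1−sin φ) ⇒ sin φ = (K_p − 1)/(K_p + 1) = 0.5485.
φ = arcsin(0.5485) = 33.27°.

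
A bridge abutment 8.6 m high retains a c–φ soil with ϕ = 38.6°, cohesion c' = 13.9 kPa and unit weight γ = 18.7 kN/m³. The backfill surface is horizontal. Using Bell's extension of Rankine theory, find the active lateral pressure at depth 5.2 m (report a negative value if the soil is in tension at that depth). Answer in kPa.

9.14 kPa

K_a = (1 − sin φ)/(1 + sin φ) = 0.2316.
σ_a = K_a γ z − 2c√K_a = 0.2316×18.7×5.2 − 2×13.9×0.4813 = 9.143 kPa.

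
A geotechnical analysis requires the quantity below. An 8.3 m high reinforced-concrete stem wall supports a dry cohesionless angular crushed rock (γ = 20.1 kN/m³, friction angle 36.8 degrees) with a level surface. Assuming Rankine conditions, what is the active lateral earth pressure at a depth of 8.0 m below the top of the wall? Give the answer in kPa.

K_a = (1 − sin φ)/(1 + sin φ) = 0.2508.
σ_h = K_a γ z = 0.2508 × 20.1 × 8.0 = 40.32 kPa.

40.3 kPa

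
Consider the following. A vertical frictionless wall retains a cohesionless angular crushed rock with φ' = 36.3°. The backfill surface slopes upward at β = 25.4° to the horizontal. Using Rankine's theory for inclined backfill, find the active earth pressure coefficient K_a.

0.341

K_a = cos β · (cos β − √(cos²β − cos²φ)) / (cos β + √(cos²β − cos²φ)).
cos β = 0.9033, cos φ = 0.8059, √(cos²β − cos²φ) = 0.4080.
K_a = 0.9033 × (0.9033 − 0.4080)/(0.9033 + 0.4080) = 0.3412.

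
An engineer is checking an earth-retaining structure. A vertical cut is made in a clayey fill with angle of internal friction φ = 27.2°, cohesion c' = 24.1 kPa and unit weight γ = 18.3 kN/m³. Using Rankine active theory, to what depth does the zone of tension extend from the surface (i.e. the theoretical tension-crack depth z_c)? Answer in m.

4.31 m

K_a = tan²(45° − 27.2°/2) = 0.3726; √K_a = 0.6104.
The active pressure is zero where K_a γ z = 2c√K_a, so z_c = 2c/(γ√K_a) = 2×24.1/(18.3×0.6104) = 4.315 m.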